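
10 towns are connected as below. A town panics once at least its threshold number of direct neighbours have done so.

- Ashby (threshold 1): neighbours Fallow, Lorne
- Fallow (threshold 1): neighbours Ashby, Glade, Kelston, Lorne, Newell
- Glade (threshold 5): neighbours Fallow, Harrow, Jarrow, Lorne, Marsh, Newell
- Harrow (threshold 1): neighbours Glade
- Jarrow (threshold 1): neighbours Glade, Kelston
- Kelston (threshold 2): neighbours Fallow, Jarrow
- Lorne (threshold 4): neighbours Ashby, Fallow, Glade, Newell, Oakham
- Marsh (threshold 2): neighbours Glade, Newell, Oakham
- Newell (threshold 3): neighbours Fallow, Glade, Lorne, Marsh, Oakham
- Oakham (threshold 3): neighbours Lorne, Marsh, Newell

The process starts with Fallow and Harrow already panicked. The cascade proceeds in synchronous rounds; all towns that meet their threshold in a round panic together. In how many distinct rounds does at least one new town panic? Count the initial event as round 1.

2

Round 1 — Fallow, Harrow panic (initial).
Round 2 — checking thresholds:
  Ashby: 1 of 2 neighbours ≥ 1, panics.
  Glade: 2 of 6 neighbours < 5, holds.
  Kelston: 1 of 2 neighbours < 2, holds.
  Lorne: 1 of 5 neighbours < 4, holds.
  Newell: 1 of 5 neighbours < 3, holds.
Round 3 — no new panics; cascade stops.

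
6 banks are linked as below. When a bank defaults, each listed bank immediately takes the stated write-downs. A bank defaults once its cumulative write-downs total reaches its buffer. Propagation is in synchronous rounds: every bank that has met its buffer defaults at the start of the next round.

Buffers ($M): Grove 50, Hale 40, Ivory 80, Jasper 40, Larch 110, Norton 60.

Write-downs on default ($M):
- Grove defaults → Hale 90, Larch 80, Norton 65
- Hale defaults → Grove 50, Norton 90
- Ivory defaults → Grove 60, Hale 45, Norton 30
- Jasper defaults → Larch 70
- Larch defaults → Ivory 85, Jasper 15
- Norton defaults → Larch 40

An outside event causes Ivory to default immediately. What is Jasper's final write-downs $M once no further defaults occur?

Round 1 — Ivory defaults (initial).
  Grove: +60 → 60 ≥ 50
  Hale: +45 → 45 ≥ 40
  Norton: +30 → 30 < 60
Round 2 — Grove, Hale default.
  Larch: +80 → 80 < 110
  Norton: +65+90 → 185 ≥ 60
Round 3 — Norton defaults.
  Larch: +40 → 120 ≥ 110
Round 4 — Larch defaults.
  Jasper: +15 → 15 < 40
No further defaults.

15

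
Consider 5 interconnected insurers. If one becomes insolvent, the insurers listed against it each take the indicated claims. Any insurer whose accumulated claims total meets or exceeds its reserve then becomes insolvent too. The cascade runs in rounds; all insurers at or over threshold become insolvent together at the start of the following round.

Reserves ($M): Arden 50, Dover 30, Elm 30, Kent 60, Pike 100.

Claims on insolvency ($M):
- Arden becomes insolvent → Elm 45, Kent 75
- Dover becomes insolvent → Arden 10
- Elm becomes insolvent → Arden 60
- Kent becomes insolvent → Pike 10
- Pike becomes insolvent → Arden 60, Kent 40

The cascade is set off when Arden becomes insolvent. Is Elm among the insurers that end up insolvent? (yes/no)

Round 1 — Arden becomes insolvent (initial).
  Elm: +45 → 45 ≥ 30
  Kent: +75 → 75 ≥ 60
Round 2 — Elm, Kent become insolvent.
  Pike: +10 → 10 < 100
No further insolvencies.

yes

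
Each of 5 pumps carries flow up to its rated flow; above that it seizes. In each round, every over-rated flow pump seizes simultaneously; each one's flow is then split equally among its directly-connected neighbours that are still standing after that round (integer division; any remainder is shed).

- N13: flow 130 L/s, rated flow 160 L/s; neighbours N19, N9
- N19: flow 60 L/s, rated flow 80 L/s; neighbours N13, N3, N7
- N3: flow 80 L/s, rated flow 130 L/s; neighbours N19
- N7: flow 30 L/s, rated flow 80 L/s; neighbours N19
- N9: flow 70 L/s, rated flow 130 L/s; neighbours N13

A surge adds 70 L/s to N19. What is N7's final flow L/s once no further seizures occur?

73

Round 1 — N19 at 130 > 80. N19 seizes.
  N19 sheds 130 L/s to N13, N3, N7: 43 each (1 lost).
    N13: 130+43 = 173 > 160
    N3: 80+43 = 123 ≤ 130
    N7: 30+43 = 73 ≤ 80
Round 2 — N13 seizes.
  N13 sheds 173 L/s to N9: 173 each.
    N9: 70+173 = 243 > 130
Round 3 — N9 seizes.
  N9 sheds 243 L/s: no online neighbours, lost.
No further seizures.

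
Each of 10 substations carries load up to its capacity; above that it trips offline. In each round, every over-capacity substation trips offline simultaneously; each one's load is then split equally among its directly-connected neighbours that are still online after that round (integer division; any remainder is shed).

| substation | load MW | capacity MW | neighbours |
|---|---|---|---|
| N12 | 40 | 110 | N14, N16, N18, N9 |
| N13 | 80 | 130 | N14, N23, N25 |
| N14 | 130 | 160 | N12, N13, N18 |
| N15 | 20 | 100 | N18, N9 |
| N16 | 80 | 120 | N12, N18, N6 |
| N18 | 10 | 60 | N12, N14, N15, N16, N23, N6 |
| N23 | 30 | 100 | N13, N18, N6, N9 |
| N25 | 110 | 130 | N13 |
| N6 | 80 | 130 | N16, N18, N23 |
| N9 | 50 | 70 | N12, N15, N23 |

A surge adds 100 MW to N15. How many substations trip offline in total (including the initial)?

3

Round 1 — N15 at 120 > 100. N15 trips offline.
  N15 sheds 120 MW to N18, N9: 60 each.
    N18: 10+60 = 70 > 60
    N9: 50+60 = 110 > 70
Round 2 — N18, N9 trip offline.
  N18 sheds 70 MW to N12, N14, N16, N23, N6: 14 each.
    N12: 40+14 = 54 ≤ 110
    N14: 130+14 = 144 ≤ 160
    N16: 80+14 = 94 ≤ 120
    N23: 30+14 = 44 ≤ 100
    N6: 80+14 = 94 ≤ 130
  N9 sheds 110 MW to N12, N23: 55 each.
    N12: 54+55 = 109 ≤ 110
    N23: 44+55 = 99 ≤ 100
No further trips.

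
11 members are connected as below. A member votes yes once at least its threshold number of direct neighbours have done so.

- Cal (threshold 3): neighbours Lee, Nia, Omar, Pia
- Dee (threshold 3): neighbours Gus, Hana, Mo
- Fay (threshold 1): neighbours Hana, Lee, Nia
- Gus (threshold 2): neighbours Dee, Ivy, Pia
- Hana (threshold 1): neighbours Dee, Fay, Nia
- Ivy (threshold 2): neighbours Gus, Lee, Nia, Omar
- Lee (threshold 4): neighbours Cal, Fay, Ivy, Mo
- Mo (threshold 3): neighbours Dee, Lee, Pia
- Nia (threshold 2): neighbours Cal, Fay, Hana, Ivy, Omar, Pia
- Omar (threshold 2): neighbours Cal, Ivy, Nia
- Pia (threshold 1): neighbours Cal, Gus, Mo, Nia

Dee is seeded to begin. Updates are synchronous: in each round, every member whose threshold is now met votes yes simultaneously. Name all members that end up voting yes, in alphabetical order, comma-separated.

Round 1 — Dee votes yes (initial).
Round 2 — checking thresholds:
  Gus: 1 of 3 neighbours < 2, not yet.
  Hana: 1 of 3 neighbours ≥ 1, votes yes.
  Mo: 1 of 3 neighbours < 3, not yet.
Round 3 — checking thresholds:
  Fay: 1 of 3 neighbours ≥ 1, votes yes.
  Gus: 1 of 3 neighbours < 2, not yet.
  Mo: 1 of 3 neighbours < 3, not yet.
  Nia: 1 of 6 neighbours < 2, not yet.
Round 4 — checking thresholds:
  Gus: 1 of 3 neighbours < 2, not yet.
  Lee: 1 of 4 neighbours < 4, not yet.
  Mo: 1 of 3 neighbours < 3, not yet.
  Nia: 2 of 6 neighbours ≥ 2, votes yes.
Round 5 — checking thresholds:
  Cal: 1 of 4 neighbours < 3, not yet.
  Gus: 1 of 3 neighbours < 2, not yet.
  Ivy: 1 of 4 neighbours < 2, not yet.
  Lee: 1 of 4 neighbours < 4, not yet.
  Mo: 1 of 3 neighbours < 3, not yet.
  Omar: 1 of 3 neighbours < 2, not yet.
  Pia: 1 of 4 neighbours ≥ 1, votes yes.
Round 6 — checking thresholds:
  Cal: 2 of 4 neighbours < 3, not yet.
  Gus: 2 of 3 neighbours ≥ 2, votes yes.
  Ivy: 1 of 4 neighbours < 2, not yet.
  Lee: 1 of 4 neighbours < 4, not yet.
  Mo: 2 of 3 neighbours < 3, not yet.
  Omar: 1 of 3 neighbours < 2, not yet.
Round 7 — checking thresholds:
  Cal: 2 of 4 neighbours < 3, not yet.
  Ivy: 2 of 4 neighbours ≥ 2, votes yes.
  Lee: 1 of 4 neighbours < 4, not yet.
  Mo: 2 of 3 neighbours < 3, not yet.
  Omar: 1 of 3 neighbours < 2, not yet.
Round 8 — checking thresholds:
  Cal: 2 of 4 neighbours < 3, not yet.
  Lee: 2 of 4 neighbours < 4, not yet.
  Mo: 2 of 3 neighbours < 3, not yet.
  Omar: 2 of 3 neighbours ≥ 2, votes yes.
Round 9 — checking thresholds:
  Cal: 3 of 4 neighbours ≥ 3, votes yes.
  Lee: 2 of 4 neighbours < 4, not yet.
  Mo: 2 of 3 neighbours < 3, not yet.
Round 10 — no new yes votes; cascade stops.

Cal, Dee, Fay, Gus, Hana, Ivy, Nia, Omar, Pia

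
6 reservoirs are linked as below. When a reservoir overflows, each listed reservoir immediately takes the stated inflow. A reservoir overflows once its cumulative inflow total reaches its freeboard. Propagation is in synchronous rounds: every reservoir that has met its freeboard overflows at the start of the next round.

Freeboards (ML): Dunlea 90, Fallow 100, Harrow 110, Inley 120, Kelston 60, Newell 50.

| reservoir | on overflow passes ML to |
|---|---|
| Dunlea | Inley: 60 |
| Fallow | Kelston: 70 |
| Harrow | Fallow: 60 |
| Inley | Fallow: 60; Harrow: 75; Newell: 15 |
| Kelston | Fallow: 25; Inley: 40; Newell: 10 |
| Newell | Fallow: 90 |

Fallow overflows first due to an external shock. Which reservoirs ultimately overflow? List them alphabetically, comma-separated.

Round 1 — Fallow overflows (initial).
  Kelston: +70 → 70 ≥ 60
Round 2 — Kelston overflows.
  Inley: +40 → 40 < 120
  Newell: +10 → 10 < 50
No further overflows.

Fallow, Kelston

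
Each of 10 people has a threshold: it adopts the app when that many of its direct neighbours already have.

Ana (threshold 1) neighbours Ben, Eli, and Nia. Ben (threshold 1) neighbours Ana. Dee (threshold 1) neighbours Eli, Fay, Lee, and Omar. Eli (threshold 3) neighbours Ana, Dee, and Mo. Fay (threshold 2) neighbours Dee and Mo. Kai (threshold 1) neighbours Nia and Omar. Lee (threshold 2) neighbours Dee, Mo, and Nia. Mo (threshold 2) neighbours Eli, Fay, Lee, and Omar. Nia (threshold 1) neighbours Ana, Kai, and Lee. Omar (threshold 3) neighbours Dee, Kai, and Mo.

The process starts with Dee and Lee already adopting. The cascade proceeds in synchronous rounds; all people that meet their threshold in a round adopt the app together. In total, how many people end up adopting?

6

Round 1 — Dee, Lee adopt the app (initial).
Round 2 — checking thresholds:
  Eli: 1 of 3 neighbours < 3, holds.
  Fay: 1 of 2 neighbours < 2, holds.
  Mo: 1 of 4 neighbours < 2, holds.
  Nia: 1 of 3 neighbours ≥ 1, adopts the app.
  Omar: 1 of 3 neighbours < 3, holds.
Round 3 — checking thresholds:
  Ana: 1 of 3 neighbours ≥ 1, adopts the app.
  Eli: 1 of 3 neighbours < 3, holds.
  Fay: 1 of 2 neighbours < 2, holds.
  Kai: 1 of 2 neighbours ≥ 1, adopts the app.
  Mo: 1 of 4 neighbours < 2, holds.
  Omar: 1 of 3 neighbours < 3, holds.
Round 4 — checking thresholds:
  Ben: 1 of 1 neighbours ≥ 1, adopts the app.
  Eli: 2 of 3 neighbours < 3, holds.
  Fay: 1 of 2 neighbours < 2, holds.
  Mo: 1 of 4 neighbours < 2, holds.
  Omar: 2 of 3 neighbours < 3, holds.
Round 5 — no new adoptions; cascade stops.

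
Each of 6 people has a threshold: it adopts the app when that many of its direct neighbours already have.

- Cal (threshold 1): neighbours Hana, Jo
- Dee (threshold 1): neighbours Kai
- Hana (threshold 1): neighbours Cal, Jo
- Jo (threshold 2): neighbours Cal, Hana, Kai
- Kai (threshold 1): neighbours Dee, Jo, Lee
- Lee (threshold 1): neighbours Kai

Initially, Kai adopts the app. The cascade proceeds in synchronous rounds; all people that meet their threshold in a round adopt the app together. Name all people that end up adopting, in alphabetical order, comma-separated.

Dee, Kai, Lee

Round 1 — Kai adopts the app (initial).
Round 2 — checking thresholds:
  Dee: 1 of 1 neighbours ≥ 1, adopts the app.
  Jo: 1 of 3 neighbours < 2, not yet.
  Lee: 1 of 1 neighbours ≥ 1, adopts the app.
Round 3 — no new adoptions; cascade stops.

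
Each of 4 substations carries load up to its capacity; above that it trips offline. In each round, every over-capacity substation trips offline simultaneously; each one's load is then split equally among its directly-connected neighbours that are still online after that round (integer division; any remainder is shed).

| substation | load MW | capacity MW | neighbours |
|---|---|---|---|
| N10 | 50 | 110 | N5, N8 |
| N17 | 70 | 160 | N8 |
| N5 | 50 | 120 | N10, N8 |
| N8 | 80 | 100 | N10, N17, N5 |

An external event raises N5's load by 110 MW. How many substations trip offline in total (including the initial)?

4

Round 1 — N5 at 160 > 120. N5 trips offline.
  N5 sheds 160 MW to N10, N8: 80 each.
    N10: 50+80 = 130 > 110
    N8: 80+80 = 160 > 100
Round 2 — N10, N8 trip offline.
  N10 sheds 130 MW: no online neighbours, lost.
  N8 sheds 160 MW to N17: 160 each.
    N17: 70+160 = 230 > 160
Round 3 — N17 trips offline.
  N17 sheds 230 MW: no online neighbours, lost.
No further trips.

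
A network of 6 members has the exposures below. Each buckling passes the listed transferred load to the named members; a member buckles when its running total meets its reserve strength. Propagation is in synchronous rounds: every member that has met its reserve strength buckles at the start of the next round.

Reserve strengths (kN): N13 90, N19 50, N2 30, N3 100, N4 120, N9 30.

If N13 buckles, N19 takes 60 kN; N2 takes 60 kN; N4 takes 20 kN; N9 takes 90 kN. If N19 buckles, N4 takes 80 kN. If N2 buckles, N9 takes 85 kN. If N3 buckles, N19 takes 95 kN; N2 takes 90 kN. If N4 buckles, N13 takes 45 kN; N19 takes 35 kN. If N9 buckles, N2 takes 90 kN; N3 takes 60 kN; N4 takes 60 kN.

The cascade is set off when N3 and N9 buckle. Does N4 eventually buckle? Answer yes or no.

Round 1 — N3, N9 buckle (initial).
  N19: +95 → 95 ≥ 50
  N2: +90+90 → 180 ≥ 30
  N4: +60 → 60 < 120
Round 2 — N19, N2 buckle.
  N4: +80 → 140 ≥ 120
Round 3 — N4 buckles.
  N13: +45 → 45 < 90
No further bucklings.

yes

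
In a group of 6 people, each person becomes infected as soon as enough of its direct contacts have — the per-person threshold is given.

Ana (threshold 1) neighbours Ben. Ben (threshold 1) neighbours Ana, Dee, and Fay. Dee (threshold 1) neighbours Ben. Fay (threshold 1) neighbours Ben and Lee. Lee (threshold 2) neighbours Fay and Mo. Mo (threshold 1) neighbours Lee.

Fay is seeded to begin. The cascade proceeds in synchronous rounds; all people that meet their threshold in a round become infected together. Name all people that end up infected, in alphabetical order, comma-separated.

Ana, Ben, Dee, Fay

Round 1 — Fay becomes infected (initial).
Round 2 — checking thresholds:
  Ben: 1 of 3 neighbours ≥ 1, becomes infected.
  Lee: 1 of 2 neighbours < 2, not yet.
Round 3 — checking thresholds:
  Ana: 1 of 1 neighbours ≥ 1, becomes infected.
  Dee: 1 of 1 neighbours ≥ 1, becomes infected.
  Lee: 1 of 2 neighbours < 2, not yet.
Round 4 — no new infections; cascade stops.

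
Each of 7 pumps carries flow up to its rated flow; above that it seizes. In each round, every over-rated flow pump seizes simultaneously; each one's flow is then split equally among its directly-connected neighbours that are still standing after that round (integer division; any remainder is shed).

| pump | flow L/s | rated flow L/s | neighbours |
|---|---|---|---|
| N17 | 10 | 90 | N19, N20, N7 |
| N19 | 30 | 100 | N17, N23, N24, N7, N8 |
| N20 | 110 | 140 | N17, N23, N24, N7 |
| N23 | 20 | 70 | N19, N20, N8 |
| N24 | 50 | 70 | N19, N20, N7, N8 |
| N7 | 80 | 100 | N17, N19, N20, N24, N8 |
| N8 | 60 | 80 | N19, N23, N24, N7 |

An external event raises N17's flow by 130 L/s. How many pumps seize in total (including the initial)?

7

Round 1 — N17 at 140 > 90. N17 seizes.
  N17 sheds 140 L/s to N19, N20, N7: 46 each (2 lost).
    N19: 30+46 = 76 ≤ 100
    N20: 110+46 = 156 > 140
    N7: 80+46 = 126 > 100
Round 2 — N20, N7 seize.
  N20 sheds 156 L/s to N23, N24: 78 each.
    N23: 20+78 = 98 > 70
    N24: 50+78 = 128 > 70
  N7 sheds 126 L/s to N19, N24, N8: 42 each.
    N19: 76+42 = 118 > 100
    N24: 128+42 = 170 > 70
    N8: 60+42 = 102 > 80
Round 3 — N19, N23, N24, N8 seize.
  N19 sheds 118 L/s: no online neighbours, lost.
  N23 sheds 98 L/s: no online neighbours, lost.
  N24 sheds 170 L/s: no online neighbours, lost.
  N8 sheds 102 L/s: no online neighbours, lost.
No further seizures.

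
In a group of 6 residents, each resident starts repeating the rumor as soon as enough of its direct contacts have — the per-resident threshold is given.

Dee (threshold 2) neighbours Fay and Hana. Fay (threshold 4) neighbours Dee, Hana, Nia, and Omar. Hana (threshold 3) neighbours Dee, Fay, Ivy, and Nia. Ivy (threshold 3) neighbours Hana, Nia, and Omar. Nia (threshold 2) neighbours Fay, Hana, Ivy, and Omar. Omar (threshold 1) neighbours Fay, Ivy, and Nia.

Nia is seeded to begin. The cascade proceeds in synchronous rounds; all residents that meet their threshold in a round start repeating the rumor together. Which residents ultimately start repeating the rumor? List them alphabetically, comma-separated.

Round 1 — Nia starts repeating the rumor (initial).
Round 2 — checking thresholds:
  Fay: 1 of 4 neighbours < 4, below threshold.
  Hana: 1 of 4 neighbours < 3, below threshold.
  Ivy: 1 of 3 neighbours < 3, below threshold.
  Omar: 1 of 3 neighbours ≥ 1, starts repeating the rumor.
Round 3 — no new spreads; cascade stops.

Nia, Omar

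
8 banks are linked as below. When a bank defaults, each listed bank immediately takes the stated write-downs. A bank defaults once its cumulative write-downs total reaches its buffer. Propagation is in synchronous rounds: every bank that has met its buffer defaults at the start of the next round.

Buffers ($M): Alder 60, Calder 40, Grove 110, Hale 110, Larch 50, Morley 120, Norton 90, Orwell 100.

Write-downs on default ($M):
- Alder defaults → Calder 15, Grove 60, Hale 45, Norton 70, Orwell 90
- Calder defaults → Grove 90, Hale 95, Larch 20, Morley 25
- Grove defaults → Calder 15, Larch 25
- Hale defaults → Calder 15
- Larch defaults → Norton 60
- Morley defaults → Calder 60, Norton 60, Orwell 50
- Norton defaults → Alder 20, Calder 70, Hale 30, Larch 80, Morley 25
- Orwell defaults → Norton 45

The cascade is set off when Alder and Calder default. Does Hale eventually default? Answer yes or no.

Round 1 — Alder, Calder default (initial).
  Grove: +60+90 → 150 ≥ 110
  Hale: +45+95 → 140 ≥ 110
  Larch: +20 → 20 < 50
  Morley: +25 → 25 < 120
  Norton: +70 → 70 < 90
  Orwell: +90 → 90 < 100
Round 2 — Grove, Hale default.
  Larch: +25 → 45 < 50
No further defaults.

yes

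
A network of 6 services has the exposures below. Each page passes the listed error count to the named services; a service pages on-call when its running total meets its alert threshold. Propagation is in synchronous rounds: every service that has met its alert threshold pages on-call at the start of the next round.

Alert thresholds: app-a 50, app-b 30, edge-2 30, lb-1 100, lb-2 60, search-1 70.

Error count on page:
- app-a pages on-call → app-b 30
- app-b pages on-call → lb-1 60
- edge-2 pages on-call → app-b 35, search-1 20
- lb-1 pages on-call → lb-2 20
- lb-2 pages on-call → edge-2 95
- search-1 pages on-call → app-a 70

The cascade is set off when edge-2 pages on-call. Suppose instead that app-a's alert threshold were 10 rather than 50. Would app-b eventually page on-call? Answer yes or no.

With app-a's alert threshold at 10:
Round 1 — edge-2 pages on-call (initial).
  app-b: +35 → 35 ≥ 30
  search-1: +20 → 20 < 70
Round 2 — app-b pages on-call.
  lb-1: +60 → 60 < 100
No further pages.

yes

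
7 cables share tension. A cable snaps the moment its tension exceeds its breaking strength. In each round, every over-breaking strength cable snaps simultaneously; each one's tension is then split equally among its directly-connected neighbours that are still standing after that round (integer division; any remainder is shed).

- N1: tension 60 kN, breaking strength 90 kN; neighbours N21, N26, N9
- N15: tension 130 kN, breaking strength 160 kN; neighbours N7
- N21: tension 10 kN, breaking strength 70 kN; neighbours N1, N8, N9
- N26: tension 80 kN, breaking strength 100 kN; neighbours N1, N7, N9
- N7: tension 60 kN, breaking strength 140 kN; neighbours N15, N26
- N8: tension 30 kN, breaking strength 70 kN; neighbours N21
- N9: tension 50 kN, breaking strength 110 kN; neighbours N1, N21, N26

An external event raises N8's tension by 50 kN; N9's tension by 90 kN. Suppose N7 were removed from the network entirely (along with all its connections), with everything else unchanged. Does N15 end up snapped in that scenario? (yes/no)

no

With N7 removed:
Round 1 — N8 at 80 > 70; N9 at 140 > 110. N8, N9 snap.
  N8 sheds 80 kN to N21: 80 each.
    N21: 10+80 = 90 > 70
  N9 sheds 140 kN to N1, N21, N26: 46 each (2 lost).
    N1: 60+46 = 106 > 90
    N21: 90+46 = 136 > 70
    N26: 80+46 = 126 > 100
Round 2 — N1, N21, N26 snap.
  N1 sheds 106 kN: no online neighbours, lost.
  N21 sheds 136 kN: no online neighbours, lost.
  N26 sheds 126 kN: no online neighbours, lost.
No further breaks.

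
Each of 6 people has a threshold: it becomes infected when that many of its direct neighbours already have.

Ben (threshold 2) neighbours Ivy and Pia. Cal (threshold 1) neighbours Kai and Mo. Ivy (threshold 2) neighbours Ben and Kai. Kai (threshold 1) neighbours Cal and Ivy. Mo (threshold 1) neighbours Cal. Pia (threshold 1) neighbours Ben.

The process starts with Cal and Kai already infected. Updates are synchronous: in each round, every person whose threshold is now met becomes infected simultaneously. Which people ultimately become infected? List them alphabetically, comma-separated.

Round 1 — Cal, Kai become infected (initial).
Round 2 — checking thresholds:
  Ivy: 1 of 2 neighbours < 2, below threshold.
  Mo: 1 of 1 neighbours ≥ 1, becomes infected.
Round 3 — no new infections; cascade stops.

Cal, Kai, Mo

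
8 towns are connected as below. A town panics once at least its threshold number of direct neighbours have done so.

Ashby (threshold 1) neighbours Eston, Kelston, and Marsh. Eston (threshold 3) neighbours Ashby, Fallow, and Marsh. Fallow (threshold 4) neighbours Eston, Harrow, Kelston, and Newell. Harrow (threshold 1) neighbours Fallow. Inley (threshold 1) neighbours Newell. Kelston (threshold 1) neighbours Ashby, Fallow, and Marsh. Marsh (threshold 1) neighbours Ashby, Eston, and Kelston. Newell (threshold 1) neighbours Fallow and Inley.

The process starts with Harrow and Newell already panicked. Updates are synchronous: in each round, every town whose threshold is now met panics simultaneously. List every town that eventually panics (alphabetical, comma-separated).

Round 1 — Harrow, Newell panic (initial).
Round 2 — checking thresholds:
  Fallow: 2 of 4 neighbours < 4, below threshold.
  Inley: 1 of 1 neighbours ≥ 1, panics.
Round 3 — no new panics; cascade stops.

Harrow, Inley, Newell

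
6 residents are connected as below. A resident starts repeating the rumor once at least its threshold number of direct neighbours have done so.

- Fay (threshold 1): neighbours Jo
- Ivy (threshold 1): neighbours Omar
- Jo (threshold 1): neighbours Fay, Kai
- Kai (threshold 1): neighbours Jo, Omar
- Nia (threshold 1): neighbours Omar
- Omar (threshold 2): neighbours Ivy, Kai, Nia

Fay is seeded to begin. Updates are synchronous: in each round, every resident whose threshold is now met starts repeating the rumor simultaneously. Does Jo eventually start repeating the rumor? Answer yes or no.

Round 1 — Fay starts repeating the rumor (initial).
Round 2 — checking thresholds:
  Jo: 1 of 2 neighbours ≥ 1, starts repeating the rumor.
Round 3 — checking thresholds:
  Kai: 1 of 2 neighbours ≥ 1, starts repeating the rumor.
Round 4 — no new spreads; cascade stops.

yes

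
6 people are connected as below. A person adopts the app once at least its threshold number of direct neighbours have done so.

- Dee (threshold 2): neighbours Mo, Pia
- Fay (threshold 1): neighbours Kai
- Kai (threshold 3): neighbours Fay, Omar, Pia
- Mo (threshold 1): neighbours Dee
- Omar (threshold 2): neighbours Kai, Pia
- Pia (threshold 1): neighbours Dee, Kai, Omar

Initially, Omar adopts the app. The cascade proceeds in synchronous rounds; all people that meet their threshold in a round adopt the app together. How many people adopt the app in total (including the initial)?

2

Round 1 — Omar adopts the app (initial).
Round 2 — checking thresholds:
  Kai: 1 of 3 neighbours < 3, holds.
  Pia: 1 of 3 neighbours ≥ 1, adopts the app.
Round 3 — no new adoptions; cascade stops.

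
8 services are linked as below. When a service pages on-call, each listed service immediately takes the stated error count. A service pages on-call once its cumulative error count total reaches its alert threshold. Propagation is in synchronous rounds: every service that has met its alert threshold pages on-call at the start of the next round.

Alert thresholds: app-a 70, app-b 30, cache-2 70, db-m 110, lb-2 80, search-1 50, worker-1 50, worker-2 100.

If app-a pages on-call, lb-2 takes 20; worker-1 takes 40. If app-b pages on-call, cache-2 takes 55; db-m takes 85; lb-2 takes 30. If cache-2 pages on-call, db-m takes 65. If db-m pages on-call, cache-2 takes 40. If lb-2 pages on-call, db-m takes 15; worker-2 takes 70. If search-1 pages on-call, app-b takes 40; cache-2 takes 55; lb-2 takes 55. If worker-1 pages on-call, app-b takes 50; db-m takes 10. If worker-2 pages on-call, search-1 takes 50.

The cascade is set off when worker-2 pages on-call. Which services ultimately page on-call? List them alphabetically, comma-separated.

Round 1 — worker-2 pages on-call (initial).
  search-1: +50 → 50 ≥ 50
Round 2 — search-1 pages on-call.
  app-b: +40 → 40 ≥ 30
  cache-2: +55 → 55 < 70
  lb-2: +55 → 55 < 80
Round 3 — app-b pages on-call.
  cache-2: +55 → 110 ≥ 70
  db-m: +85 → 85 < 110
  lb-2: +30 → 85 ≥ 80
Round 4 — cache-2, lb-2 page on-call.
  db-m: +65+15 → 165 ≥ 110
Round 5 — db-m pages on-call.
No further pages.

app-b, cache-2, db-m, lb-2, search-1, worker-2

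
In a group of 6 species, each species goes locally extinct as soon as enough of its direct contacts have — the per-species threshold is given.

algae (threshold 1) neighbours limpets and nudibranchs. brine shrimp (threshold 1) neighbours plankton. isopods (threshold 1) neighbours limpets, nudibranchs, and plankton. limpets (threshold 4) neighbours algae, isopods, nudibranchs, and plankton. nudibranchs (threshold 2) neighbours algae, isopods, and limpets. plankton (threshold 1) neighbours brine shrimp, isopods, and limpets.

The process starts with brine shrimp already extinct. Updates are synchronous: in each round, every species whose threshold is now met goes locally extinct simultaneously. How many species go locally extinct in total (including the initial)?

3

Round 1 — brine shrimp goes locally extinct (initial).
Round 2 — checking thresholds:
  plankton: 1 of 3 neighbours ≥ 1, goes locally extinct.
Round 3 — checking thresholds:
  isopods: 1 of 3 neighbours ≥ 1, goes locally extinct.
  limpets: 1 of 4 neighbours < 4, not yet.
Round 4 — no new extinctions; cascade stops.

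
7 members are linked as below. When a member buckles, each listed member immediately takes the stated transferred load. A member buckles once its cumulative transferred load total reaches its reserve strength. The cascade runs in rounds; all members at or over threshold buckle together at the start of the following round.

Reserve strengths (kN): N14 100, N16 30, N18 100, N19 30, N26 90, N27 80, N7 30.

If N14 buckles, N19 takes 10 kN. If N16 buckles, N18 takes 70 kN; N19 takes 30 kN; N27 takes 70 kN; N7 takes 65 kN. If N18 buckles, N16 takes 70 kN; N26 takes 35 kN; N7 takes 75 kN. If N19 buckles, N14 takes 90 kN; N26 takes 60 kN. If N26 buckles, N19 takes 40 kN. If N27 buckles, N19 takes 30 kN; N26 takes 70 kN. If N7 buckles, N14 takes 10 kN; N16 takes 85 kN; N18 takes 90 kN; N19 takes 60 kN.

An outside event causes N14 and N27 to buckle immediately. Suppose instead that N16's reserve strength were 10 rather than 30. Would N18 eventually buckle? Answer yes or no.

With N16's reserve strength at 10:
Round 1 — N14, N27 buckle (initial).
  N19: +10+30 → 40 ≥ 30
  N26: +70 → 70 < 90
Round 2 — N19 buckles.
  N26: +60 → 130 ≥ 90
Round 3 — N26 buckles.
No further bucklings.

no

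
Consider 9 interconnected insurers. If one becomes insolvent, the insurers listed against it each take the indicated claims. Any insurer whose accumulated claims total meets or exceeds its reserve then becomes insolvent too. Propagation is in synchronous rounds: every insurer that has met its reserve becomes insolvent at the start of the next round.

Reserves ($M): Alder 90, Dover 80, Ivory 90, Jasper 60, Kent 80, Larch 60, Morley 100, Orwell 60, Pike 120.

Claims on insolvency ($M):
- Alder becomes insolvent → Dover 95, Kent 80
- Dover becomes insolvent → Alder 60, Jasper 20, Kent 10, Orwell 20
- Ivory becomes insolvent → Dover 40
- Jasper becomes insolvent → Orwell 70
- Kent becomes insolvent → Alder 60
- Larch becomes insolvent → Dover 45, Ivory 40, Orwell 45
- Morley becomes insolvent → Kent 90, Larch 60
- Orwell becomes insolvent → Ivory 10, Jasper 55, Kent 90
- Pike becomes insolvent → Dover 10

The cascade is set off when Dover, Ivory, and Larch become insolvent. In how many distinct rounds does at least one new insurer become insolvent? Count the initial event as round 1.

4

Round 1 — Dover, Ivory, Larch become insolvent (initial).
  Alder: +60 → 60 < 90
  Jasper: +20 → 20 < 60
  Kent: +10 → 10 < 80
  Orwell: +20+45 → 65 ≥ 60
Round 2 — Orwell becomes insolvent.
  Jasper: +55 → 75 ≥ 60
  Kent: +90 → 100 ≥ 80
Round 3 — Jasper, Kent become insolvent.
  Alder: +60 → 120 ≥ 90
Round 4 — Alder becomes insolvent.
No further insolvencies.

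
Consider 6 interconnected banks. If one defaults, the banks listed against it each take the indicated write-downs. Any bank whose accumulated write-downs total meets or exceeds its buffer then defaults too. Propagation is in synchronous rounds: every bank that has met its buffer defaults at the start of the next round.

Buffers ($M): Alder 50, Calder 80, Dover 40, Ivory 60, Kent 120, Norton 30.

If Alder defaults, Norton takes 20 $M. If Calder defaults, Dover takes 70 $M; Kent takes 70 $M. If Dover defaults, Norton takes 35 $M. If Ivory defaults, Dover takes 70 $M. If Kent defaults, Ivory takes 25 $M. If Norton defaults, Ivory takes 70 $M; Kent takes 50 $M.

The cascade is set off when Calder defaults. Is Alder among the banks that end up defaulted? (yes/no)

no

Round 1 — Calder defaults (initial).
  Dover: +70 → 70 ≥ 40
  Kent: +70 → 70 < 120
Round 2 — Dover defaults.
  Norton: +35 → 35 ≥ 30
Round 3 — Norton defaults.
  Ivory: +70 → 70 ≥ 60
  Kent: +50 → 120 ≥ 120
Round 4 — Ivory, Kent default.
No further defaults.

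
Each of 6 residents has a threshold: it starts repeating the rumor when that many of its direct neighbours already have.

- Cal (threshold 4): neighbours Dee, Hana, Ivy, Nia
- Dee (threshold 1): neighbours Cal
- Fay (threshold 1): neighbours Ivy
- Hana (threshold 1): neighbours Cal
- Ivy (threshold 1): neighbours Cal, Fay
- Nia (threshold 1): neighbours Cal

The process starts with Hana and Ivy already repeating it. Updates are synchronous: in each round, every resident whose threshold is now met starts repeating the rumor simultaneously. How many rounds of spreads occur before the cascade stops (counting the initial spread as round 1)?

Round 1 — Hana, Ivy start repeating the rumor (initial).
Round 2 — checking thresholds:
  Cal: 2 of 4 neighbours < 4, holds.
  Fay: 1 of 1 neighbours ≥ 1, starts repeating the rumor.
Round 3 — no new spreads; cascade stops.

2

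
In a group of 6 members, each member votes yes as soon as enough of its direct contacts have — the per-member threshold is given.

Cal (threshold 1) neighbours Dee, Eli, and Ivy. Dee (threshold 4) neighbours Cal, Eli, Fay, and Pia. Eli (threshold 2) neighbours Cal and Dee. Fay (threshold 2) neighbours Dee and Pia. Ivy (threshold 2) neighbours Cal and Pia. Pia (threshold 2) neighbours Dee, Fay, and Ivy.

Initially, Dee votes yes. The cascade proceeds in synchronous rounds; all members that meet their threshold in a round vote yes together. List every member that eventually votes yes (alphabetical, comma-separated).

Round 1 — Dee votes yes (initial).
Round 2 — checking thresholds:
  Cal: 1 of 3 neighbours ≥ 1, votes yes.
  Eli: 1 of 2 neighbours < 2, holds.
  Fay: 1 of 2 neighbours < 2, holds.
  Pia: 1 of 3 neighbours < 2, holds.
Round 3 — checking thresholds:
  Eli: 2 of 2 neighbours ≥ 2, votes yes.
  Fay: 1 of 2 neighbours < 2, holds.
  Ivy: 1 of 2 neighbours < 2, holds.
  Pia: 1 of 3 neighbours < 2, holds.
Round 4 — no new yes votes; cascade stops.

Cal, Dee, Eli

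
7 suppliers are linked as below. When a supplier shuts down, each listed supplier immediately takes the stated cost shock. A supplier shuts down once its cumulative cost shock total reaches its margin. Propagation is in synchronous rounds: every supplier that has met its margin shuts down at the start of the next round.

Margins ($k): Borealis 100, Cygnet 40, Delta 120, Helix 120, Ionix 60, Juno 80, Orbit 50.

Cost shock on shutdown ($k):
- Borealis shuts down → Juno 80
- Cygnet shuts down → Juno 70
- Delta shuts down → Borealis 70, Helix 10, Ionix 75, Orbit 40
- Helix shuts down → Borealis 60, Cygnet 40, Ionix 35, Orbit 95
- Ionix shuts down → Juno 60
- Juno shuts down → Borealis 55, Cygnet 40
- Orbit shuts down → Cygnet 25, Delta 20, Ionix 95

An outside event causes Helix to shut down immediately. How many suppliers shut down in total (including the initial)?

6

Round 1 — Helix shuts down (initial).
  Borealis: +60 → 60 < 100
  Cygnet: +40 → 40 ≥ 40
  Ionix: +35 → 35 < 60
  Orbit: +95 → 95 ≥ 50
Round 2 — Cygnet, Orbit shut down.
  Delta: +20 → 20 < 120
  Ionix: +95 → 130 ≥ 60
  Juno: +70 → 70 < 80
Round 3 — Ionix shuts down.
  Juno: +60 → 130 ≥ 80
Round 4 — Juno shuts down.
  Borealis: +55 → 115 ≥ 100
Round 5 — Borealis shuts down.
No further shutdowns.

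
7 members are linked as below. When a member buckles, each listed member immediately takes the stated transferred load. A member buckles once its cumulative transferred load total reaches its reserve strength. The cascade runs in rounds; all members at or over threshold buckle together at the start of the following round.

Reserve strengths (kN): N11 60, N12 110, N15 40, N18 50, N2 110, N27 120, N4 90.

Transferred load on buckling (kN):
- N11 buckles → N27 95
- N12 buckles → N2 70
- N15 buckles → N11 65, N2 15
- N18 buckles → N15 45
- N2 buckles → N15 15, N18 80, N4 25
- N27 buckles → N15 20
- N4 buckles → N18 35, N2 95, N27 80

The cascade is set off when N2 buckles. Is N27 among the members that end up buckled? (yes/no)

no

Round 1 — N2 buckles (initial).
  N15: +15 → 15 < 40
  N18: +80 → 80 ≥ 50
  N4: +25 → 25 < 90
Round 2 — N18 buckles.
  N15: +45 → 60 ≥ 40
Round 3 — N15 buckles.
  N11: +65 → 65 ≥ 60
Round 4 — N11 buckles.
  N27: +95 → 95 < 120
No further bucklings.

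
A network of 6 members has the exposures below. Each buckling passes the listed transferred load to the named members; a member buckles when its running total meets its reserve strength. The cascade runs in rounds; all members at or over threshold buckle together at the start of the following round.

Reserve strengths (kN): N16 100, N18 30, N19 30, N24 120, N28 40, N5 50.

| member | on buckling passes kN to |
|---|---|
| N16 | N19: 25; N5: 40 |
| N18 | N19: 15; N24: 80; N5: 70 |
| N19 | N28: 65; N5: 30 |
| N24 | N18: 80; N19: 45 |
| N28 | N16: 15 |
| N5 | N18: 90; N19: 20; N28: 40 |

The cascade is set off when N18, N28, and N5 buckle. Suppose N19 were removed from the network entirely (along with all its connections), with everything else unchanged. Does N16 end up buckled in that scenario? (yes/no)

no

With N19 removed:
Round 1 — N18, N28, N5 buckle (initial).
  N16: +15 → 15 < 100
  N24: +80 → 80 < 120
No further bucklings.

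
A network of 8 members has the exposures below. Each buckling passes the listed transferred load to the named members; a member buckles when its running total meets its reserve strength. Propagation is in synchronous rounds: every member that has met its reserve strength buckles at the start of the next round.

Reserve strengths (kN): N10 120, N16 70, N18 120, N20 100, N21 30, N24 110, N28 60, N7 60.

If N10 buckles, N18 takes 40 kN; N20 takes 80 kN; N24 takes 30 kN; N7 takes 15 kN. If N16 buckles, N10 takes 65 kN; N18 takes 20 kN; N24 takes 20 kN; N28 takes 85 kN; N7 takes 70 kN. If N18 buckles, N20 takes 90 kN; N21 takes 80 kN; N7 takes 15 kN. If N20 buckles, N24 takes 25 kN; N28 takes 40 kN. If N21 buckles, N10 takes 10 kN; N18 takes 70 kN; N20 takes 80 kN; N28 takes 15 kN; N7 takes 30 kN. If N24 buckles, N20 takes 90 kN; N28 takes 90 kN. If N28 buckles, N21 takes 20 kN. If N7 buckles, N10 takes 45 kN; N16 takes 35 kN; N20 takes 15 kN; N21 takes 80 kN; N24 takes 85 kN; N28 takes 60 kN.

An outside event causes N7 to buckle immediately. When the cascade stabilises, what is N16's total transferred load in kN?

Round 1 — N7 buckles (initial).
  N10: +45 → 45 < 120
  N16: +35 → 35 < 70
  N20: +15 → 15 < 100
  N21: +80 → 80 ≥ 30
  N24: +85 → 85 < 110
  N28: +60 → 60 ≥ 60
Round 2 — N21, N28 buckle.
  N10: +10 → 55 < 120
  N18: +70 → 70 < 120
  N20: +80 → 95 < 100
No further bucklings.

35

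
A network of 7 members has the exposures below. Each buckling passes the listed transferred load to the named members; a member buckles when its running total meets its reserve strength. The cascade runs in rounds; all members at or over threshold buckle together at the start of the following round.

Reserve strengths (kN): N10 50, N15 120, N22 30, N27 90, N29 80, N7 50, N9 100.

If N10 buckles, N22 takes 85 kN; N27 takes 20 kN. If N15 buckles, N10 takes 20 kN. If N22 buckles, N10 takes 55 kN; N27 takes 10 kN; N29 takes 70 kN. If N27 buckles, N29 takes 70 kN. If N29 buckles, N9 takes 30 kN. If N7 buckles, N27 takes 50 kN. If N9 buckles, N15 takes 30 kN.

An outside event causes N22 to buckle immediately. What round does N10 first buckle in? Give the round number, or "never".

Round 1 — N22 buckles (initial).
  N10: +55 → 55 ≥ 50
  N27: +10 → 10 < 90
  N29: +70 → 70 < 80
Round 2 — N10 buckles.
  N27: +20 → 30 < 90
No further bucklings.

2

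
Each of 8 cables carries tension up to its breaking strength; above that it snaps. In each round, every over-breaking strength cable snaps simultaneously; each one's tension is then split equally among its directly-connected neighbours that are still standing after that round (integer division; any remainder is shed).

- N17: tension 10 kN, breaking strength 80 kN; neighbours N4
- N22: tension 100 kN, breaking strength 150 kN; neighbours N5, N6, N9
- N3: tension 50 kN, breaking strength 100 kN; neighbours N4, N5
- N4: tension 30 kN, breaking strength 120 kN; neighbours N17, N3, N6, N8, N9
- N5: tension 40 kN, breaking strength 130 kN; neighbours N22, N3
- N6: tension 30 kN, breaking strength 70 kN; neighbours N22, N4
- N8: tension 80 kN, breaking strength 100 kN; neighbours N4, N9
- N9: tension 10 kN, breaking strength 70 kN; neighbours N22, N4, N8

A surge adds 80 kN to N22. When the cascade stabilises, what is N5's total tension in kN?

100

Round 1 — N22 at 180 > 150. N22 snaps.
  N22 sheds 180 kN to N5, N6, N9: 60 each.
    N5: 40+60 = 100 ≤ 130
    N6: 30+60 = 90 > 70
    N9: 10+60 = 70 ≤ 70
Round 2 — N6 snaps.
  N6 sheds 90 kN to N4: 90 each.
    N4: 30+90 = 120 ≤ 120
No further breaks.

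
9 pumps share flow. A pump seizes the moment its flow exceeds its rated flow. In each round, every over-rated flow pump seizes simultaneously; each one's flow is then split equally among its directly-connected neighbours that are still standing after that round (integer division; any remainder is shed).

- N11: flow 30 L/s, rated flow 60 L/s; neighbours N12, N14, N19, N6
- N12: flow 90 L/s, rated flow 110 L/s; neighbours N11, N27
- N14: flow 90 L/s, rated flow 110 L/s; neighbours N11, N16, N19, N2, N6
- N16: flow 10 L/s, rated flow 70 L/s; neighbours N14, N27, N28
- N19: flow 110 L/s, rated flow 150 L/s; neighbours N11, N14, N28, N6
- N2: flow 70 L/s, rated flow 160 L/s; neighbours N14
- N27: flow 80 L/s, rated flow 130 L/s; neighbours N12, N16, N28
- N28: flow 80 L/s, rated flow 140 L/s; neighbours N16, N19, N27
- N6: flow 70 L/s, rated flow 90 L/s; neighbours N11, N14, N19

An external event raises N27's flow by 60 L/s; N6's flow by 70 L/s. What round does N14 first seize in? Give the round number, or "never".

Round 1 — N27 at 140 > 130; N6 at 140 > 90. N27, N6 seize.
  N27 sheds 140 L/s to N12, N16, N28: 46 each (2 lost).
    N12: 90+46 = 136 > 110
    N16: 10+46 = 56 ≤ 70
    N28: 80+46 = 126 ≤ 140
  N6 sheds 140 L/s to N11, N14, N19: 46 each (2 lost).
    N11: 30+46 = 76 > 60
    N14: 90+46 = 136 > 110
    N19: 110+46 = 156 > 150
Round 2 — N11, N12, N14, N19 seize.
  N11 sheds 76 L/s: no online neighbours, lost.
  N12 sheds 136 L/s: no online neighbours, lost.
  N14 sheds 136 L/s to N16, N2: 68 each.
    N16: 56+68 = 124 > 70
    N2: 70+68 = 138 ≤ 160
  N19 sheds 156 L/s to N28: 156 each.
    N28: 126+156 = 282 > 140
Round 3 — N16, N28 seize.
  N16 sheds 124 L/s: no online neighbours, lost.
  N28 sheds 282 L/s: no online neighbours, lost.
No further seizures.

2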